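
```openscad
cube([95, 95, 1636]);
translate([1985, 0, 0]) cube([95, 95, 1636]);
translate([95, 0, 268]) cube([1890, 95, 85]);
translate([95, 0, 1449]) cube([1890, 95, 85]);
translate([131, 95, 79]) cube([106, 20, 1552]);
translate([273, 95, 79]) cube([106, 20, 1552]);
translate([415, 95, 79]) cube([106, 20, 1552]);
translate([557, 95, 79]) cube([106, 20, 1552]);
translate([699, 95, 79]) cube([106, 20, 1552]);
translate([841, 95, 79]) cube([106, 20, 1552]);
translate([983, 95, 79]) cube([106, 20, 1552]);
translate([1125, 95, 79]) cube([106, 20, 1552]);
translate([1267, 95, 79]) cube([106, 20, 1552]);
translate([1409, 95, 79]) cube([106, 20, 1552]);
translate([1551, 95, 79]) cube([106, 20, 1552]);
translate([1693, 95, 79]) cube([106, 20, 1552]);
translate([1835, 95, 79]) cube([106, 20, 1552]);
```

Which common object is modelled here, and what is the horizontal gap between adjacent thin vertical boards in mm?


A fence section. The picket gap is 36 mm.

Two posts, two rails, 13 pickets — a fence section. Span 1890 mm holds 13 pickets of 106 mm with 14 equal gaps: ⌊(1890 − 13·106) / 14⌋ = 36 mm.


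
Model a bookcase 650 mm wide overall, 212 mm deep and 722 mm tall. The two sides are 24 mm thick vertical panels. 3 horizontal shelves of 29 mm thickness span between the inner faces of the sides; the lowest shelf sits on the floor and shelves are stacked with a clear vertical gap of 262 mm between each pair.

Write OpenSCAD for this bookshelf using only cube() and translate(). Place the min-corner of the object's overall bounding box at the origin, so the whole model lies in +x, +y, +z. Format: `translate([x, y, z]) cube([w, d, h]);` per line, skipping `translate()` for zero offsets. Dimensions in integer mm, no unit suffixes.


cube([24, 212, 722]);
translate([626, 0, 0]) cube([24, 212, 722]);
translate([24, 0, 0]) cube([602, 212, 29]);
translate([24, 0, 291]) cube([602, 212, 29]);
translate([24, 0, 582]) cube([602, 212, 29]);


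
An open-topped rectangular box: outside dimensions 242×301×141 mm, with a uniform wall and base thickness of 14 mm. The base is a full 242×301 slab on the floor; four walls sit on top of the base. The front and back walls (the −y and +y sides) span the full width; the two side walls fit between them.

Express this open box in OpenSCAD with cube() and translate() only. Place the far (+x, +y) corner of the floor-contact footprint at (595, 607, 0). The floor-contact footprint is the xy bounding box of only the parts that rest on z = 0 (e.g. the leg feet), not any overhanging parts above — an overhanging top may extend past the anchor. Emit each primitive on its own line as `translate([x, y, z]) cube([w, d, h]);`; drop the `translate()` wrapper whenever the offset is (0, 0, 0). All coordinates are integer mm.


translate([353, 306, 0]) cube([242, 301, 14]);
translate([353, 306, 14]) cube([242, 14, 127]);
translate([353, 593, 14]) cube([242, 14, 127]);
translate([353, 320, 14]) cube([14, 273, 127]);
translate([581, 320, 14]) cube([14, 273, 127]);


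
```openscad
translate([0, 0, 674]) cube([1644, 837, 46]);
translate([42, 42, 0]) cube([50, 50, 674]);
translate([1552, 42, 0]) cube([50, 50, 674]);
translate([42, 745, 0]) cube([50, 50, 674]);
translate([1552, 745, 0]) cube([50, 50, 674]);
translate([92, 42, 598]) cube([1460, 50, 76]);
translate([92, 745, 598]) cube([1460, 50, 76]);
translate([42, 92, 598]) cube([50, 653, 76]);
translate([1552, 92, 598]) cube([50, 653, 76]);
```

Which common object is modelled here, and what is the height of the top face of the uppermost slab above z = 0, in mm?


A table. The table height is 720 mm.

A 1644×837×46 slab sits at z = 674 on four 50 mm square posts — a table. The top surface is at 674 + 46 = 720 mm.


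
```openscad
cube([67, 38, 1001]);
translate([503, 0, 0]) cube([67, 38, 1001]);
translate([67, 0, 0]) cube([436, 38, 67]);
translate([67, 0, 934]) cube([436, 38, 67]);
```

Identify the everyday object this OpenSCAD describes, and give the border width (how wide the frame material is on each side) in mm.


A picture frame. The border width is 67 mm.

Four thin pieces enclosing a rectangular opening — a picture frame. The two full-height stiles are 1001 mm tall; the top rail sits at z = 934 and is 67 mm tall, so the border above the opening is 1001 − 934 = 67 mm, matching the stile x-width.


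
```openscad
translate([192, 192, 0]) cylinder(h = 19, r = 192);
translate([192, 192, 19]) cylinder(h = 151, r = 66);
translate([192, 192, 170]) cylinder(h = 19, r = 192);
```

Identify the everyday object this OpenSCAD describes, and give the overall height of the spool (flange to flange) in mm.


A spool. The overall height is 189 mm.

Three coaxial cylinders, large–small–large — a spool. Two 19 mm flanges and a 151 mm core give 19 + 151 + 19 = 189 mm.


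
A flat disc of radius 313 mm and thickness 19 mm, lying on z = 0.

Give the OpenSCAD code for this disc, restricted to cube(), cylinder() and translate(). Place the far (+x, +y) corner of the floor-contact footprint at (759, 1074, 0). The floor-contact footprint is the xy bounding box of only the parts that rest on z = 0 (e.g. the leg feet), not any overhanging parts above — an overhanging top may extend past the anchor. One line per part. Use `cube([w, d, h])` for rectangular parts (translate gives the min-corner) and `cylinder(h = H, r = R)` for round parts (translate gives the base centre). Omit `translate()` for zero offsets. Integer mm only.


translate([446, 761, 0]) cylinder(h = 19, r = 313);


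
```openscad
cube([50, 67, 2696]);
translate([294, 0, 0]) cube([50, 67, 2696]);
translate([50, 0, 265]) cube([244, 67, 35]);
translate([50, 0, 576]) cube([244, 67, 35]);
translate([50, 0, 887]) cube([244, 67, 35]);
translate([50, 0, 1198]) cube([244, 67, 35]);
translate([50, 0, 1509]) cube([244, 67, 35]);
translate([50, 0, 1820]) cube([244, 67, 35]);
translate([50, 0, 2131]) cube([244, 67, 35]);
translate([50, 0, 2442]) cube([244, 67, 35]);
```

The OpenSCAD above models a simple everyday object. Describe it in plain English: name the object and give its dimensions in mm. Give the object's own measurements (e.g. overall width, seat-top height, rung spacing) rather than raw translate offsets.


A straight ladder. Two 50×67 mm vertical rails, 2696 mm tall, stand 344 mm apart (outside-to-outside) with their front faces coplanar on the −y side. 8 rungs, each 67 mm deep and 35 mm tall, span between the inner faces of the rails, front faces flush with the rails. The lowest rung's underside is at z = 265 mm and rungs are spaced 311 mm apart (underside to underside).


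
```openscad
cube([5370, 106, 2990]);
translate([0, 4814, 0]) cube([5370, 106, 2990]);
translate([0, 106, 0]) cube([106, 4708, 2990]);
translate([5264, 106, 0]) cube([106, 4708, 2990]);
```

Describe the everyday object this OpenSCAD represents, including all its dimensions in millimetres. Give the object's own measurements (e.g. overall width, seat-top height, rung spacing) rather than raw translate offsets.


The wall frame of a small rectangular building: four walls, each 2990 mm tall and 106 mm thick, enclosing a footprint 5370 mm (x) by 4920 mm (y) outside-to-outside, with no floor or roof. The front and back walls (the −y and +y sides) span the full width; the two side walls fit between them.


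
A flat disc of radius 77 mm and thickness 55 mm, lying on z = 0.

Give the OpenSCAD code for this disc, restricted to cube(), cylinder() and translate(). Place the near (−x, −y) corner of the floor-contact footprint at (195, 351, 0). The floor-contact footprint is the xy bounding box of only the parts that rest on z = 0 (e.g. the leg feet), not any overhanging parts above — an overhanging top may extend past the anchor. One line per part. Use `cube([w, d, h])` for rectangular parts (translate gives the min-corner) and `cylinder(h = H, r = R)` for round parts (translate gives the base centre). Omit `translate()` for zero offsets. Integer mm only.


translate([272, 428, 0]) cylinder(h = 55, r = 77);


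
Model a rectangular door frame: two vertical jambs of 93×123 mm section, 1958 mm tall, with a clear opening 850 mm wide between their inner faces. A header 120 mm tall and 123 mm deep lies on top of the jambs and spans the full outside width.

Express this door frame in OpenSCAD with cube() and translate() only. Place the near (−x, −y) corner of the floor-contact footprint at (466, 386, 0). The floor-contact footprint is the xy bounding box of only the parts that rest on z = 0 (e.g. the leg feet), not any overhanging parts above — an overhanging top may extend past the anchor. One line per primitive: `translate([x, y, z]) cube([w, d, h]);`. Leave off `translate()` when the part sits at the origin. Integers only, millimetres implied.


translate([466, 386, 0]) cube([93, 123, 1958]);
translate([1409, 386, 0]) cube([93, 123, 1958]);
translate([466, 386, 1958]) cube([1036, 123, 120]);


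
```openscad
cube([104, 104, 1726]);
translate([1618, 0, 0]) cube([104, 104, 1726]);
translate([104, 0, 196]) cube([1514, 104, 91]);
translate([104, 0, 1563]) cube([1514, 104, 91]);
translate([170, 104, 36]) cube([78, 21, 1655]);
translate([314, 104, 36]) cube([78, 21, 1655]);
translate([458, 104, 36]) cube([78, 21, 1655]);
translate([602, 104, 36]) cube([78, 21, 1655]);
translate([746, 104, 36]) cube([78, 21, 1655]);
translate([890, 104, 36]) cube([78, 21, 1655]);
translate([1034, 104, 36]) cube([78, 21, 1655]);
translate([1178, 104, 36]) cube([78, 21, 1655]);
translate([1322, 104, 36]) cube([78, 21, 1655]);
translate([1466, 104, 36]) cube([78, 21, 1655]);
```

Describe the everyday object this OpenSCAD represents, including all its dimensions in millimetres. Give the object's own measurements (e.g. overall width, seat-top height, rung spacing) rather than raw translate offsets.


A fence section. Two 104×104 mm posts, 1726 mm tall, stand on the floor with a clear span of 1514 mm between their inner faces. Two horizontal rails of 104×91 mm section span the gap between the posts with their undersides at z = 196 mm and z = 1563 mm, flush with the posts' −y face. 10 pickets, each 78 mm wide, 21 mm thick and 1655 mm tall, are fixed to the +y face of the rails with their bottoms at z = 36 mm, spaced across the span with a 66 mm gap after the −x post and between neighbouring pickets, with 74 mm left before the +x post.


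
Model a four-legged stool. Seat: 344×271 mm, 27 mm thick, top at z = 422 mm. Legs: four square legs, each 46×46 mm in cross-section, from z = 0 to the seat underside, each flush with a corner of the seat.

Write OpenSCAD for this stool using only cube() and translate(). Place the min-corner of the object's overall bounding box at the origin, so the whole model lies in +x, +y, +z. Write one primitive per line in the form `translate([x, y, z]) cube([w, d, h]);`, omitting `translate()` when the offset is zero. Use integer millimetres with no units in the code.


translate([0, 0, 395]) cube([344, 271, 27]);
cube([46, 46, 395]);
translate([298, 0, 0]) cube([46, 46, 395]);
translate([0, 225, 0]) cube([46, 46, 395]);
translate([298, 225, 0]) cube([46, 46, 395]);


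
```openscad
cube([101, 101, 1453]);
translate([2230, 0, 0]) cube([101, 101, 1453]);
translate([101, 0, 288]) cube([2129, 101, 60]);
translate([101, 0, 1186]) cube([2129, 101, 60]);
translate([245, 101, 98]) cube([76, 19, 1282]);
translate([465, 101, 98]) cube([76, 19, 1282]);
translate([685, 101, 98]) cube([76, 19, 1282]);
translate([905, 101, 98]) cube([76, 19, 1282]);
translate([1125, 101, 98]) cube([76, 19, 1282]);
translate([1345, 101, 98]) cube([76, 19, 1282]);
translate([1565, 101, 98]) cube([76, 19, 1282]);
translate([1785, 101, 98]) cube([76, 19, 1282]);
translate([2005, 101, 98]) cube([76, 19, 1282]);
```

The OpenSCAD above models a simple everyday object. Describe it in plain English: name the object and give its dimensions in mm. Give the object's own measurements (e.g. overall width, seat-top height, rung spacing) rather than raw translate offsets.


A fence section. Two 101×101 mm posts, 1453 mm tall, stand on the floor with a clear span of 2129 mm between their inner faces. Two horizontal rails of 101×60 mm section span the gap between the posts with their undersides at z = 288 mm and z = 1186 mm, flush with the posts' −y face. 9 pickets, each 76 mm wide, 19 mm thick and 1282 mm tall, are fixed to the +y face of the rails with their bottoms at z = 98 mm, spaced across the span with a 144 mm gap after the −x post and between neighbouring pickets, with 149 mm left before the +x post.


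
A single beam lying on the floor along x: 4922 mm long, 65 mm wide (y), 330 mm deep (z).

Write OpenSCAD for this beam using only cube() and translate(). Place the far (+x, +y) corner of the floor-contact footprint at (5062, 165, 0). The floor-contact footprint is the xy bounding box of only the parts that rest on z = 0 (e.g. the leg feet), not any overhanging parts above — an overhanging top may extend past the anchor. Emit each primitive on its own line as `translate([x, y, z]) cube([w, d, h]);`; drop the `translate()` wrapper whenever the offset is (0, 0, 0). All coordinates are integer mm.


translate([140, 100, 0]) cube([4922, 65, 330]);


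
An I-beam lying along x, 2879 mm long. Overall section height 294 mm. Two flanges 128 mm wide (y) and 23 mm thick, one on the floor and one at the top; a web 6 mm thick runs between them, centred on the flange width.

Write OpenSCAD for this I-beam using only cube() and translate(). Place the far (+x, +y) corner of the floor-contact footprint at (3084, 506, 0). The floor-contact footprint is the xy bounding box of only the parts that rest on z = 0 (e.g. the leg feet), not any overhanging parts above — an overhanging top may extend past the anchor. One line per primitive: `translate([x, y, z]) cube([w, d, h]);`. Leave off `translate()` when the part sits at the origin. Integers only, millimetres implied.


translate([205, 378, 0]) cube([2879, 128, 23]);
translate([205, 439, 23]) cube([2879, 6, 248]);
translate([205, 378, 271]) cube([2879, 128, 23]);


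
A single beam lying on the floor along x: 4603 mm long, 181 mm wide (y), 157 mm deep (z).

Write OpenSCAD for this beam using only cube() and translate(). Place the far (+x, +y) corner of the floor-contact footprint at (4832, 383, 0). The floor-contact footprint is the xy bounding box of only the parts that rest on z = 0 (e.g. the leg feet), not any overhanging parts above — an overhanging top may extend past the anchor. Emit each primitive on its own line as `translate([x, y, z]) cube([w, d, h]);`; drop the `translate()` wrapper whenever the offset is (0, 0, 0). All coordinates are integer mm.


translate([229, 202, 0]) cube([4603, 181, 157]);


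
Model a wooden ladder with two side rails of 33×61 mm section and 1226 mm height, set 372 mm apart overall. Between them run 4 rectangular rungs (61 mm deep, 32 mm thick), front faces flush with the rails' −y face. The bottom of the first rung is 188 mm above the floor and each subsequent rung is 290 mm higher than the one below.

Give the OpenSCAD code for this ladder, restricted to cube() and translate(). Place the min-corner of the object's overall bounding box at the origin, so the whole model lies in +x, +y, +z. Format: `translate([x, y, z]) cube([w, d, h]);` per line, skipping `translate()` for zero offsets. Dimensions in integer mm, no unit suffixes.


cube([33, 61, 1226]);
translate([339, 0, 0]) cube([33, 61, 1226]);
translate([33, 0, 188]) cube([306, 61, 32]);
translate([33, 0, 478]) cube([306, 61, 32]);
translate([33, 0, 768]) cube([306, 61, 32]);
translate([33, 0, 1058]) cube([306, 61, 32]);


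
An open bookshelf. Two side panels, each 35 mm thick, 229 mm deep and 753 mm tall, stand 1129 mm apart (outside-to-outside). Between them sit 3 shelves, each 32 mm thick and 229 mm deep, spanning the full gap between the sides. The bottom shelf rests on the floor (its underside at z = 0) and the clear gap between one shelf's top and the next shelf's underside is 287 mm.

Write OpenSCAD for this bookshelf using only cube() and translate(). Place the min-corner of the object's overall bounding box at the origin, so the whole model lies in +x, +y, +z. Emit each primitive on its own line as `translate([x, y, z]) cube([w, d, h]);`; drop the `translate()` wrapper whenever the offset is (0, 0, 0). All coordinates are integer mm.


cube([35, 229, 753]);
translate([1094, 0, 0]) cube([35, 229, 753]);
translate([35, 0, 0]) cube([1059, 229, 32]);
translate([35, 0, 319]) cube([1059, 229, 32]);
translate([35, 0, 638]) cube([1059, 229, 32]);


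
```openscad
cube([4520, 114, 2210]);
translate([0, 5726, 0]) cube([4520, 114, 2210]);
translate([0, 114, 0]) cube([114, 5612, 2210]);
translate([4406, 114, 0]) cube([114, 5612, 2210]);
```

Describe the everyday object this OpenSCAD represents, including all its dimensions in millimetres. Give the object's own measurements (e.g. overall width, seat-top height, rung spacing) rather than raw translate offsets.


The wall frame of a small rectangular building: four walls, each 2210 mm tall and 114 mm thick, enclosing a footprint 4520 mm (x) by 5840 mm (y) outside-to-outside, with no floor or roof. The front and back walls (the −y and +y sides) span the full width; the two side walls fit between them.


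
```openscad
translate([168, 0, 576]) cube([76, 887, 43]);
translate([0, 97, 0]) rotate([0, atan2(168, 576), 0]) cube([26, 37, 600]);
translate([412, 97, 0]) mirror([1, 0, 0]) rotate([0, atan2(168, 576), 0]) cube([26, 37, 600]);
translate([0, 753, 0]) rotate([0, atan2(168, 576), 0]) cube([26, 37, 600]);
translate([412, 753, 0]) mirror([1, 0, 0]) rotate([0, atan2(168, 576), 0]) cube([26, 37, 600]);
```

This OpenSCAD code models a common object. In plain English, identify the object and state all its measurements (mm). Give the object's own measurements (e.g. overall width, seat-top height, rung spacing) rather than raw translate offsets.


A sawhorse. A 76×887×43 mm beam (x, y, z) sits on two A-frame leg pairs. Each pair is two raked legs of 26×37 mm section (37 mm along y) splaying symmetrically in x. Each leg rises 576 mm vertically over 168 mm of horizontal reach and is 600 mm long along its own axis. Every leg's outer bottom edge rests on the floor and its outer top edge meets a bottom edge of the beam — the left legs (tilting toward +x) meet the beam's −x bottom edge, the right legs (their mirror images, tilting toward −x) meet its +x bottom edge — so the leg tops tuck under the beam, the beam's underside is 576 mm above the floor, and the feet are 412 mm apart outside-to-outside with the beam centred between them. The two leg pairs are set in 97 mm from either end of the beam.


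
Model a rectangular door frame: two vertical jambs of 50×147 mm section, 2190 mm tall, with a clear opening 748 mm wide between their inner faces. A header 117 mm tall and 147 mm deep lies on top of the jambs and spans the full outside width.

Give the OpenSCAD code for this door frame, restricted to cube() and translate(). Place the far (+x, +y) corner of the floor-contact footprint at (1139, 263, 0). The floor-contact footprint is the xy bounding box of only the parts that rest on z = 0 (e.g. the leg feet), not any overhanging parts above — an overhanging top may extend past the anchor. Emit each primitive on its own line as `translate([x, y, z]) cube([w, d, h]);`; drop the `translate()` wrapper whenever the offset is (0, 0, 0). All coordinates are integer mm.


translate([291, 116, 0]) cube([50, 147, 2190]);
translate([1089, 116, 0]) cube([50, 147, 2190]);
translate([291, 116, 2190]) cube([848, 147, 117]);


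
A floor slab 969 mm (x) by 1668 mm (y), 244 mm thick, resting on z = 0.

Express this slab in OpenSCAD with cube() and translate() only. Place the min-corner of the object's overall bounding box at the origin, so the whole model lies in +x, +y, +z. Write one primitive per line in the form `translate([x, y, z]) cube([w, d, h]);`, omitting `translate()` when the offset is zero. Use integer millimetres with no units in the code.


cube([969, 1668, 244]);


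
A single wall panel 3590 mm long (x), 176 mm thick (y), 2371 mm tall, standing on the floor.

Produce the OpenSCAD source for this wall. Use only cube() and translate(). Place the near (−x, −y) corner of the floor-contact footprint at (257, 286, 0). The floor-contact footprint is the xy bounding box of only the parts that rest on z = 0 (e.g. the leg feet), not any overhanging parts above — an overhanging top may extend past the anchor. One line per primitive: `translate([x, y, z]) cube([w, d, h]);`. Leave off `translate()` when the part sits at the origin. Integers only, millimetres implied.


translate([257, 286, 0]) cube([3590, 176, 2371]);


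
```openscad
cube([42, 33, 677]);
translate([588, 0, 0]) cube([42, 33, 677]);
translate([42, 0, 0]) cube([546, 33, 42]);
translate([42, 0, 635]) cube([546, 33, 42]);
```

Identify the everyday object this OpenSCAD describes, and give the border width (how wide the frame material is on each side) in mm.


A picture frame. The border width is 42 mm.

Four thin pieces enclosing a rectangular opening — a picture frame. The two full-height stiles are 677 mm tall; the top rail sits at z = 635 and is 42 mm tall, so the border above the opening is 677 − 635 = 42 mm, matching the stile x-width.


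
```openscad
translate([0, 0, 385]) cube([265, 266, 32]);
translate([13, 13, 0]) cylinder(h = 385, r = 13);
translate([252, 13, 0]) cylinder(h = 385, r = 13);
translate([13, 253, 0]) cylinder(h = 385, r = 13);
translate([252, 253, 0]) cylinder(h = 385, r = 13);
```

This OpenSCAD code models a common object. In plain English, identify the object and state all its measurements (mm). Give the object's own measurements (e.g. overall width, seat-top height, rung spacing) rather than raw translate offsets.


A four-legged stool. The seat is a 265×266×32 mm slab whose top surface is at z = 417 mm; four round legs, each 26 mm in diameter, run from the floor (z = 0) to the underside of the seat, each leg's axis is inset half a diameter from the nearest pair of seat edges (so the leg's bounding box is flush with the corner).


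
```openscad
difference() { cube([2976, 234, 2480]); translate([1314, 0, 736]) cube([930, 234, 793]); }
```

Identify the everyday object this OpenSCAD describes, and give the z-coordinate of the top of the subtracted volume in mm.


A wall with a window opening. The window head height is 1529 mm.

A wall with a rectangular opening subtracted — a window. Sill at z = 736, opening 793 mm tall, so the head is at 736 + 793 = 1529 mm.


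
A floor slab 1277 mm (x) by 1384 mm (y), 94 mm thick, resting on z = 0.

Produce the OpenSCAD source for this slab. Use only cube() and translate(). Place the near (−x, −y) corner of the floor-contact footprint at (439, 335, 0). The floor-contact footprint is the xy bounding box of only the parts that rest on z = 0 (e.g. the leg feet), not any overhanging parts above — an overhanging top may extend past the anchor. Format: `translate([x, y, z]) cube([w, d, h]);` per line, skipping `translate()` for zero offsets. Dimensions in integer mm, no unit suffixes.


translate([439, 335, 0]) cube([1277, 1384, 94]);


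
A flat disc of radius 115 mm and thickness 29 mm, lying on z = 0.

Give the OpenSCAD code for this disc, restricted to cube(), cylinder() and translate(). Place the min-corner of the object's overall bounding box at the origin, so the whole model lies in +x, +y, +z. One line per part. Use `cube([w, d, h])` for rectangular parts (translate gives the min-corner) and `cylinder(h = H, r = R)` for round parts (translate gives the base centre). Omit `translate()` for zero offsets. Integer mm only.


translate([115, 115, 0]) cylinder(h = 29, r = 115);


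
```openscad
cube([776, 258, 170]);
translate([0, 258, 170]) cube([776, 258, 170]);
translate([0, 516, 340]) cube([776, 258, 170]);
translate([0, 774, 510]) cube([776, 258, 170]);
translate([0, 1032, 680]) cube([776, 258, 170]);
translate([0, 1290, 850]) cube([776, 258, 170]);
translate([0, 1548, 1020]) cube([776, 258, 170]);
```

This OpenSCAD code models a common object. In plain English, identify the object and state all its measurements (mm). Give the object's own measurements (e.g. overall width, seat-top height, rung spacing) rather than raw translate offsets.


A straight staircase of 7 solid steps. Each step is 776 mm wide (x), 258 mm deep (y, the going) and 170 mm tall (the rise). The first step rests on the floor; each subsequent step sits one going further in +y and one rise higher in +z, directly behind and above the previous step with no overlap.


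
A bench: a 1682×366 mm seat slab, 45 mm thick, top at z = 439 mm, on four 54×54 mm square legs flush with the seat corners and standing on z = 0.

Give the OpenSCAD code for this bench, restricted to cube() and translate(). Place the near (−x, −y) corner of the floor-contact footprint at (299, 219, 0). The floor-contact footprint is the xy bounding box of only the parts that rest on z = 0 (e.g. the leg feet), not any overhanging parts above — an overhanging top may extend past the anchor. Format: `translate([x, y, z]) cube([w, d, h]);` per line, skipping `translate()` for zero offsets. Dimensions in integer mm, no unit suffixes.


translate([299, 219, 394]) cube([1682, 366, 45]);
translate([299, 219, 0]) cube([54, 54, 394]);
translate([299, 531, 0]) cube([54, 54, 394]);
translate([1927, 219, 0]) cube([54, 54, 394]);
translate([1927, 531, 0]) cube([54, 54, 394]);


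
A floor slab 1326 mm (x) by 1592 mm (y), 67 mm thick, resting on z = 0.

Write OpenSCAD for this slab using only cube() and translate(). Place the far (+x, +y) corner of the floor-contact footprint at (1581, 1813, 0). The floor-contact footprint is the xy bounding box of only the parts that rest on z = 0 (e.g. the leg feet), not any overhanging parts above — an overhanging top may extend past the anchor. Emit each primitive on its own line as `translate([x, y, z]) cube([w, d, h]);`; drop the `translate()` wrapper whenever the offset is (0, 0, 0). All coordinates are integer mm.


translate([255, 221, 0]) cube([1326, 1592, 67]);


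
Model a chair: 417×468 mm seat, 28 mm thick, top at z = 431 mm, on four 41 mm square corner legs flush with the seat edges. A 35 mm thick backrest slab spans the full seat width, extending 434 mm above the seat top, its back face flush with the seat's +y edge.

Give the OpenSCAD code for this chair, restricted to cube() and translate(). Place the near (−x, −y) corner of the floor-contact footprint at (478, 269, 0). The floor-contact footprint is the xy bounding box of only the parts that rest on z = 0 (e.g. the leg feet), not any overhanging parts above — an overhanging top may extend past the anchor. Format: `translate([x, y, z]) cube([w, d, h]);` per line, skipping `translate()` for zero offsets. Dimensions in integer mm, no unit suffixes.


translate([478, 269, 403]) cube([417, 468, 28]);
translate([478, 269, 0]) cube([41, 41, 403]);
translate([854, 269, 0]) cube([41, 41, 403]);
translate([478, 696, 0]) cube([41, 41, 403]);
translate([854, 696, 0]) cube([41, 41, 403]);
translate([478, 702, 431]) cube([417, 35, 434]);


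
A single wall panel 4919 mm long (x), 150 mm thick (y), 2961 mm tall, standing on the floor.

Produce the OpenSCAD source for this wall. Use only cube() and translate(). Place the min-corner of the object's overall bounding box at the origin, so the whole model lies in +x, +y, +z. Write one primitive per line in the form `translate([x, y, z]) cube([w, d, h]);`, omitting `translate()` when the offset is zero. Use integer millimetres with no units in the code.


cube([4919, 150, 2961]);


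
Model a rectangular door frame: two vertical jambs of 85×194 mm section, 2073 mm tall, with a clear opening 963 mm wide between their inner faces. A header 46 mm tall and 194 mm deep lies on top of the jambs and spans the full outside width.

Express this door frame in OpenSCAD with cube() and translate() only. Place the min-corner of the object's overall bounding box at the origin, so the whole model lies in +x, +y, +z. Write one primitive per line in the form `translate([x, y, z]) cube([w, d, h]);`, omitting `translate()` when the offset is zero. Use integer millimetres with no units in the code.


cube([85, 194, 2073]);
translate([1048, 0, 0]) cube([85, 194, 2073]);
translate([0, 0, 2073]) cube([1133, 194, 46]);


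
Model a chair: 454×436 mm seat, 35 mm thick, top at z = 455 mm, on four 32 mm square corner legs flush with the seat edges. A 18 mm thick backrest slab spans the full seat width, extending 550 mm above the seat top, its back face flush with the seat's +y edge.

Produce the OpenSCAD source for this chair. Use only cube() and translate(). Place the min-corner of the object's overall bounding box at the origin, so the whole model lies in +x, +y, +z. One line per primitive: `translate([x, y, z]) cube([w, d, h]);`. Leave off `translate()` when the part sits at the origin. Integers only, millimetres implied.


// leg_h = 455 - 35 = 420
translate([0, 0, 420]) cube([454, 436, 35]);
cube([32, 32, 420]);
translate([422, 0, 0]) cube([32, 32, 420]);
translate([0, 404, 0]) cube([32, 32, 420]);
translate([422, 404, 0]) cube([32, 32, 420]);
translate([0, 418, 455]) cube([454, 18, 550]);


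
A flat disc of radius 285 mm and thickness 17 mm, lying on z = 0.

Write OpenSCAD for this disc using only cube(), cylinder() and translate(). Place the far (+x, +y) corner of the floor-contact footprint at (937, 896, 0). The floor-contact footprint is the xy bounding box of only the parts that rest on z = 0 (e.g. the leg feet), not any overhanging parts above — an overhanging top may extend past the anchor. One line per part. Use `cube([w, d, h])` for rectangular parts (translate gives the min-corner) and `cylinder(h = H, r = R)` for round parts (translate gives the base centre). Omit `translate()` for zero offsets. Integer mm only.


translate([652, 611, 0]) cylinder(h = 17, r = 285);


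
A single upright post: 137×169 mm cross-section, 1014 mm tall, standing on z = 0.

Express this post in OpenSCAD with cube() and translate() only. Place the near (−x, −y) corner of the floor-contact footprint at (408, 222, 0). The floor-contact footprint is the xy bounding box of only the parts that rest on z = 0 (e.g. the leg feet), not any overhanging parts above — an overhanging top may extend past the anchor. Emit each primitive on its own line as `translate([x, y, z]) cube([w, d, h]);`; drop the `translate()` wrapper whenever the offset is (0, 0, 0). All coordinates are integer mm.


translate([408, 222, 0]) cube([137, 169, 1014]);


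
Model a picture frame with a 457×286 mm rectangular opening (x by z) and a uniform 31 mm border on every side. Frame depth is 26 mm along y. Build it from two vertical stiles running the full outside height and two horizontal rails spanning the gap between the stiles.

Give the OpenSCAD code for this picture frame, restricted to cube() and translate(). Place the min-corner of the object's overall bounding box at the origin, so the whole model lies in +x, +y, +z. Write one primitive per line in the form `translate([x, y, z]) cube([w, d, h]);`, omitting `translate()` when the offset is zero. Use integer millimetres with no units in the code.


cube([31, 26, 348]);
translate([488, 0, 0]) cube([31, 26, 348]);
translate([31, 0, 0]) cube([457, 26, 31]);
translate([31, 0, 317]) cube([457, 26, 31]);


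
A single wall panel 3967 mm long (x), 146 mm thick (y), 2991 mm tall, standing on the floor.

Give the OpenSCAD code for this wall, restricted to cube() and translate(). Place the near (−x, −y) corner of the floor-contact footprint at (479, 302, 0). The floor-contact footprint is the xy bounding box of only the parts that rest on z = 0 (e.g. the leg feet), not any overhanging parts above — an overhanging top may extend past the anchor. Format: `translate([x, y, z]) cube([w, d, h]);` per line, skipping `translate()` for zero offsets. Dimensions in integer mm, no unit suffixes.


translate([479, 302, 0]) cube([3967, 146, 2991]);


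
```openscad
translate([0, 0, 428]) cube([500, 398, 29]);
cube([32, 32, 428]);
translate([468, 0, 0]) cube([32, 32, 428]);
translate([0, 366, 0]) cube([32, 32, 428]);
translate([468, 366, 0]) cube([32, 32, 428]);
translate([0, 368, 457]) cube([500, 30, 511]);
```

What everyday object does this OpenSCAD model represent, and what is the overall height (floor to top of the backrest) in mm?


A chair. The overall height is 968 mm.

A slab on four corner posts with a tall panel at the back — a chair. The seat slab sits at z = 428 with thickness 29, and the 511 mm backrest starts at the seat top, so the overall height is 428 + 29 + 511 = 968 mm.


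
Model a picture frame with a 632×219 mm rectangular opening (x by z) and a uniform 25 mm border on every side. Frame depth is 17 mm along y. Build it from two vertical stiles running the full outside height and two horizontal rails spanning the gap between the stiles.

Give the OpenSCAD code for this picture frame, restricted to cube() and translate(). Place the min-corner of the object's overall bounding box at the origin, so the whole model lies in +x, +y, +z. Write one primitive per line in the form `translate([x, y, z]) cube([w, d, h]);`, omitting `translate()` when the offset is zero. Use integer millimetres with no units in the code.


cube([25, 17, 269]);
translate([657, 0, 0]) cube([25, 17, 269]);
translate([25, 0, 0]) cube([632, 17, 25]);
translate([25, 0, 244]) cube([632, 17, 25]);


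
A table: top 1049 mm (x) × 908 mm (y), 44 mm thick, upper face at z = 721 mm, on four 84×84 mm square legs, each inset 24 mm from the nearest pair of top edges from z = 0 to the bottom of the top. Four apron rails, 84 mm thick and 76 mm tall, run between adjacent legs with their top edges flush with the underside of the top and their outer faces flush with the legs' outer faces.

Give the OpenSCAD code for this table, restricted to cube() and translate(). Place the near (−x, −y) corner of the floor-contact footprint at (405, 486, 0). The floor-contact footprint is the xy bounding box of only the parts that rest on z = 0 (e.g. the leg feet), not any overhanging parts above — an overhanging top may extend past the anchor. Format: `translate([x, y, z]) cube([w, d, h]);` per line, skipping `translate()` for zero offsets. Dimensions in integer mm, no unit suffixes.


translate([381, 462, 677]) cube([1049, 908, 44]);
translate([405, 486, 0]) cube([84, 84, 677]);
translate([1322, 486, 0]) cube([84, 84, 677]);
translate([405, 1262, 0]) cube([84, 84, 677]);
translate([1322, 1262, 0]) cube([84, 84, 677]);
translate([489, 486, 601]) cube([833, 84, 76]);
translate([489, 1262, 601]) cube([833, 84, 76]);
translate([405, 570, 601]) cube([84, 692, 76]);
translate([1322, 570, 601]) cube([84, 692, 76]);


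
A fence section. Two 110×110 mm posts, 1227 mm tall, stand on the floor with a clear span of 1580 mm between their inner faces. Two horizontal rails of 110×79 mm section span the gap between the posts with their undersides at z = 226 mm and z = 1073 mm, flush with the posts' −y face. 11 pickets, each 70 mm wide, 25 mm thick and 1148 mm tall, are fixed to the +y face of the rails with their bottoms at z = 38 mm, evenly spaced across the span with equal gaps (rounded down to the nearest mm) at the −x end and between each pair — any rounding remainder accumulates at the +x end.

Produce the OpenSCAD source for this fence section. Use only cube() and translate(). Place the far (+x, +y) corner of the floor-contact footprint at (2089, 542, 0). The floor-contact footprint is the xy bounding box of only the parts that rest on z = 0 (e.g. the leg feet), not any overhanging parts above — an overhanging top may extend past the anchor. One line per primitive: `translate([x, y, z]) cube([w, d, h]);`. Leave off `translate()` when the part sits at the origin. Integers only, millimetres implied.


translate([289, 432, 0]) cube([110, 110, 1227]);
translate([1979, 432, 0]) cube([110, 110, 1227]);
translate([399, 432, 226]) cube([1580, 110, 79]);
translate([399, 432, 1073]) cube([1580, 110, 79]);
translate([466, 542, 38]) cube([70, 25, 1148]);
translate([603, 542, 38]) cube([70, 25, 1148]);
translate([740, 542, 38]) cube([70, 25, 1148]);
translate([877, 542, 38]) cube([70, 25, 1148]);
translate([1014, 542, 38]) cube([70, 25, 1148]);
translate([1151, 542, 38]) cube([70, 25, 1148]);
translate([1288, 542, 38]) cube([70, 25, 1148]);
translate([1425, 542, 38]) cube([70, 25, 1148]);
translate([1562, 542, 38]) cube([70, 25, 1148]);
translate([1699, 542, 38]) cube([70, 25, 1148]);
translate([1836, 542, 38]) cube([70, 25, 1148]);


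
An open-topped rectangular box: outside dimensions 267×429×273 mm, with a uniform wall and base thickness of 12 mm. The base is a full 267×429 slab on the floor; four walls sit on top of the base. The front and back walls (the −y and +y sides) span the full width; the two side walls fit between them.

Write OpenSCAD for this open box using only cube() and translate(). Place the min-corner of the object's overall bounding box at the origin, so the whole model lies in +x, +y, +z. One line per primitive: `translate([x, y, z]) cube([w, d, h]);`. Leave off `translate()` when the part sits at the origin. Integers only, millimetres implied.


cube([267, 429, 12]);
translate([0, 0, 12]) cube([267, 12, 261]);
translate([0, 417, 12]) cube([267, 12, 261]);
translate([0, 12, 12]) cube([12, 405, 261]);
translate([255, 12, 12]) cube([12, 405, 261]);


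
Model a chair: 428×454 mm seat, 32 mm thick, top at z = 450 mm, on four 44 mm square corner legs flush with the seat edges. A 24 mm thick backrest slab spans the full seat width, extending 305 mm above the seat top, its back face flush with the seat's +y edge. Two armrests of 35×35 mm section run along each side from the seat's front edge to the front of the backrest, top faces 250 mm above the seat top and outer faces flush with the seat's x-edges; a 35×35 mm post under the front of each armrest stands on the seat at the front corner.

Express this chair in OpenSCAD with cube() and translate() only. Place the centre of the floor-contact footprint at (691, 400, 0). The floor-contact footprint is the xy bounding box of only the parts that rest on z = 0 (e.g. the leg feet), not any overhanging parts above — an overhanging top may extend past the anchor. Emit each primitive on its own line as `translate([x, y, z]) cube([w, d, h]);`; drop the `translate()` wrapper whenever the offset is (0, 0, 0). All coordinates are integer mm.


translate([477, 173, 418]) cube([428, 454, 32]);
translate([477, 173, 0]) cube([44, 44, 418]);
translate([861, 173, 0]) cube([44, 44, 418]);
translate([477, 583, 0]) cube([44, 44, 418]);
translate([861, 583, 0]) cube([44, 44, 418]);
translate([477, 603, 450]) cube([428, 24, 305]);
translate([477, 173, 665]) cube([35, 430, 35]);
translate([870, 173, 665]) cube([35, 430, 35]);
translate([477, 173, 450]) cube([35, 35, 215]);
translate([870, 173, 450]) cube([35, 35, 215]);


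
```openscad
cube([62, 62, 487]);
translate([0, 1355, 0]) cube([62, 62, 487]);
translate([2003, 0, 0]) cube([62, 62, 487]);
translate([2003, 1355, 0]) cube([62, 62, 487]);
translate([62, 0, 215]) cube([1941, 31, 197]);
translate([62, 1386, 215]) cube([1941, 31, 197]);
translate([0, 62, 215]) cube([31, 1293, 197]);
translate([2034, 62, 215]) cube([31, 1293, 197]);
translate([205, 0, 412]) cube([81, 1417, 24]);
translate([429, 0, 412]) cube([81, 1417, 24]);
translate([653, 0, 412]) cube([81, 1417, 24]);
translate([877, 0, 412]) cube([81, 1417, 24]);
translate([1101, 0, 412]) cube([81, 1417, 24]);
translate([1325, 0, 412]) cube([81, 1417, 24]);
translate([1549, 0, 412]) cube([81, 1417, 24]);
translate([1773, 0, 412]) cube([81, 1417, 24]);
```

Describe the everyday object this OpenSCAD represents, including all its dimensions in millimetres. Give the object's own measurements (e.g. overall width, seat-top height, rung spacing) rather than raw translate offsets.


A bed frame 2065 mm long (x) by 1417 mm wide (y). Four 62×62 mm corner posts, 487 mm tall, at the corners of the footprint. Four rails of 31 mm thickness and 197 mm height run between adjacent posts with their undersides at z = 215 mm, their outer faces flush with the outside of the frame (the two x-running rails run between the posts' inner faces; the two y-running rails run between the posts' inner faces). 8 slats, each 81 mm wide (x) and 24 mm thick, lie across the top of the two x-running rails, running the full 1417 mm width of the frame in y; along x they sit between the end posts with a 143 mm gap after the −x posts and between neighbouring slats, leaving 149 mm before the +x posts.
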